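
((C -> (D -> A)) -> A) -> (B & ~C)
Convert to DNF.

((C -> (D -> A)) -> A) -> (B & ~C)
≡ ~((C -> (D -> A)) -> A) | (B & ~C)   — eliminate ->
≡ ~(~(C -> (D -> A)) | A) | (B & ~C)   — eliminate ->
≡ ~(~(~C | (D -> A)) | A) | (B & ~C)   — eliminate ->
≡ ~(~(~C | ~D | A) | A) | (B & ~C)   — eliminate ->
≡ (~~(~C | ~D | A) & ~A) | (B & ~C)   — De Morgan
≡ ((~C | ~D | A) & ~A) | (B & ~C)   — double negation
≡ (~C & ~A) | (~D & ~A) | (A & ~A) | (B & ~C)   — distribute & over |
≡ (~C & ~A) | (~D & ~A) | (B & ~C)   — simplify

(~C & ~A) | (~D & ~A) | (B & ~C)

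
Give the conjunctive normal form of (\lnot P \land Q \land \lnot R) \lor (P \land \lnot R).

(\lnot P \land Q \land \lnot R) \lor (P \land \lnot R)
≡ (\lnot P \lor P) \land (\lnot P \lor \lnot R) \land (Q \lor P) \land (Q \lor \lnot R) \land (\lnot R \lor P) \land (\lnot R \lor \lnot R)   [distribute \lor over \land]
≡ (Q \lor P) \land \lnot R   [simplify]

(Q \lor P) \land \lnot R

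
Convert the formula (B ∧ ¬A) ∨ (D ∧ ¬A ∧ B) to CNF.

B ∧ ¬A

(B ∧ ¬A) ∨ (D ∧ ¬A ∧ B)
⇔ (B ∨ D) ∧ (B ∨ ¬A) ∧ (B ∨ B) ∧ (¬A ∨ D) ∧ (¬A ∨ ¬A) ∧ (¬A ∨ B)   [distribute ∨ over ∧]
⇔ B ∧ ¬A   [simplify]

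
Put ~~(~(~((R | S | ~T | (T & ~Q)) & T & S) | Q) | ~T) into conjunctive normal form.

~~(~(~((R | S | ~T | (T & ~Q)) & T & S) | Q) | ~T)
⇔ ~(~((R | S | ~T | (T & ~Q)) & T & S) | Q) | ~T   — double negation
⇔ (~~((R | S | ~T | (T & ~Q)) & T & S) & ~Q) | ~T   — De Morgan
⇔ ((R | S | ~T | (T & ~Q)) & T & S & ~Q) | ~T   — double negation
⇔ (R | S | ~T | T | ~T) & (R | S | ~T | ~Q | ~T) & (T | ~T) & (S | ~T) & (~Q | ~T)   — distribute | over &
⇔ (S | ~T) & (~Q | ~T)   — simplify

(S | ~T) & (~Q | ~T)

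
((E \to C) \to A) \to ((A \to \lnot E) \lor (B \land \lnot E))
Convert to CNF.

((E \to C) \to A) \to ((A \to \lnot E) \lor (B \land \lnot E))
⇔ \lnot ((E \to C) \to A) \lor (A \to \lnot E) \lor (B \land \lnot E)   — eliminate \to
⇔ \lnot (\lnot (E \to C) \lor A) \lor (A \to \lnot E) \lor (B \land \lnot E)   — eliminate \to
⇔ \lnot (\lnot (\lnot E \lor C) \lor A) \lor (A \to \lnot E) \lor (B \land \lnot E)   — eliminate \to
⇔ \lnot (\lnot (\lnot E \lor C) \lor A) \lor \lnot A \lor \lnot E \lor (B \land \lnot E)   — eliminate \to
⇔ (\lnot \lnot (\lnot E \lor C) \land \lnot A) \lor \lnot A \lor \lnot E \lor (B \land \lnot E)   — De Morgan
⇔ ((\lnot E \lor C) \land \lnot A) \lor \lnot A \lor \lnot E \lor (B \land \lnot E)   — double negation
⇔ (\lnot E \lor C \lor \lnot A \lor \lnot E \lor B) \land (\lnot E \lor C \lor \lnot A \lor \lnot E \lor \lnot E) \land (\lnot A \lor \lnot A \lor \lnot E \lor B) \land (\lnot A \lor \lnot A \lor \lnot E \lor \lnot E)   — distribute \lor over \land
⇔ \lnot A \lor \lnot E   — simplify

\lnot A \lor \lnot E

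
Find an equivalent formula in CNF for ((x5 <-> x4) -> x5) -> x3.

((x5 <-> x4) -> x5) -> x3
≡ ~((x5 <-> x4) -> x5) | x3   [eliminate ->]
≡ ~(~(x5 <-> x4) | x5) | x3   [eliminate ->]
≡ ~(~((x5 -> x4) & (x4 -> x5)) | x5) | x3   [eliminate <->]
≡ ~(~((~x5 | x4) & (x4 -> x5)) | x5) | x3   [eliminate ->]
≡ ~(~((~x5 | x4) & (~x4 | x5)) | x5) | x3   [eliminate ->]
≡ (~~((~x5 | x4) & (~x4 | x5)) & ~x5) | x3   [De Morgan]
≡ ((~x5 | x4) & (~x4 | x5) & ~x5) | x3   [double negation]
≡ (~x5 | x4 | x3) & (~x4 | x5 | x3) & (~x5 | x3)   [distribute | over &]
≡ (~x4 | x5 | x3) & (~x5 | x3)   [simplify]

(~x4 | x5 | x3) & (~x5 | x3)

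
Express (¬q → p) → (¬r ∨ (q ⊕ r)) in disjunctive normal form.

(¬q ∧ ¬p) ∨ ¬r ∨ (¬q ∧ r)

(¬q → p) → (¬r ∨ (q ⊕ r))
≡ ¬(¬q → p) ∨ ¬r ∨ (q ⊕ r)   (eliminate →)
≡ ¬(¬¬q ∨ p) ∨ ¬r ∨ (q ⊕ r)   (eliminate →)
≡ ¬(¬¬q ∨ p) ∨ ¬r ∨ (q ∧ ¬r) ∨ (¬q ∧ r)   (expand ⊕)
≡ (¬¬¬q ∧ ¬p) ∨ ¬r ∨ (q ∧ ¬r) ∨ (¬q ∧ r)   (De Morgan)
≡ (¬q ∧ ¬p) ∨ ¬r ∨ (q ∧ ¬r) ∨ (¬q ∧ r)   (double negation)
≡ (¬q ∧ ¬p) ∨ ¬r ∨ (¬q ∧ r)   (simplify)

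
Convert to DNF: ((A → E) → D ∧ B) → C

((A → E) → D ∧ B) → C
≡ ¬((A → E) → D ∧ B) ∨ C   [eliminate →]
≡ ¬(¬(A → E) ∨ D ∧ B) ∨ C   [eliminate →]
≡ ¬(¬(¬A ∨ E) ∨ D ∧ B) ∨ C   [eliminate →]
≡ ¬¬(¬A ∨ E) ∧ ¬(D ∧ B) ∨ C   [De Morgan]
≡ (¬A ∨ E) ∧ ¬(D ∧ B) ∨ C   [double negation]
≡ (¬A ∨ E) ∧ (¬D ∨ ¬B) ∨ C   [De Morgan]
≡ ¬A ∧ ¬D ∨ ¬A ∧ ¬B ∨ E ∧ ¬D ∨ E ∧ ¬B ∨ C   [distribute ∧ over ∨]

¬A ∧ ¬D ∨ ¬A ∧ ¬B ∨ E ∧ ¬D ∨ E ∧ ¬B ∨ C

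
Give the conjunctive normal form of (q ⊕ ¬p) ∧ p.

(q ∨ ¬p) ∧ p

(q ⊕ ¬p) ∧ p
⇔ (q ∨ ¬p) ∧ ¬(q ∧ ¬p) ∧ p   [expand ⊕]
⇔ (q ∨ ¬p) ∧ (¬q ∨ ¬¬p) ∧ p   [De Morgan]
⇔ (q ∨ ¬p) ∧ (¬q ∨ p) ∧ p   [double negation]
⇔ (q ∨ ¬p) ∧ p   [simplify]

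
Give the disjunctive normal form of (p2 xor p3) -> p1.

(p2 xor p3) -> p1
⇔ ~(p2 xor p3) | p1   (eliminate ->)
⇔ ~((p2 & ~p3) | (~p2 & p3)) | p1   (expand xor)
⇔ (~(p2 & ~p3) & ~(~p2 & p3)) | p1   (De Morgan)
⇔ ((~p2 | ~~p3) & ~(~p2 & p3)) | p1   (De Morgan)
⇔ ((~p2 | p3) & ~(~p2 & p3)) | p1   (double negation)
⇔ ((~p2 | p3) & (~~p2 | ~p3)) | p1   (De Morgan)
⇔ ((~p2 | p3) & (p2 | ~p3)) | p1   (double negation)
⇔ (~p2 & p2) | (~p2 & ~p3) | (p3 & p2) | (p3 & ~p3) | p1   (distribute & over |)
⇔ (~p2 & ~p3) | (p3 & p2) | p1   (simplify)

(~p2 & ~p3) | (p3 & p2) | p1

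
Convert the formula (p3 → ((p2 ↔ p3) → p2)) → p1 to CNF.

(p3 ∨ p1) ∧ (¬p3 ∨ p2 ∨ p1) ∧ (¬p2 ∨ p1)

(p3 → ((p2 ↔ p3) → p2)) → p1
⇔ ¬(p3 → ((p2 ↔ p3) → p2)) ∨ p1   [eliminate →]
⇔ ¬(¬p3 ∨ ((p2 ↔ p3) → p2)) ∨ p1   [eliminate →]
⇔ ¬(¬p3 ∨ ¬(p2 ↔ p3) ∨ p2) ∨ p1   [eliminate →]
⇔ ¬(¬p3 ∨ ¬((p2 → p3) ∧ (p3 → p2)) ∨ p2) ∨ p1   [eliminate ↔]
⇔ ¬(¬p3 ∨ ¬((¬p2 ∨ p3) ∧ (p3 → p2)) ∨ p2) ∨ p1   [eliminate →]
⇔ ¬(¬p3 ∨ ¬((¬p2 ∨ p3) ∧ (¬p3 ∨ p2)) ∨ p2) ∨ p1   [eliminate →]
⇔ (¬¬p3 ∧ ¬¬((¬p2 ∨ p3) ∧ (¬p3 ∨ p2)) ∧ ¬p2) ∨ p1   [De Morgan]
⇔ (p3 ∧ ¬¬((¬p2 ∨ p3) ∧ (¬p3 ∨ p2)) ∧ ¬p2) ∨ p1   [double negation]
⇔ (p3 ∧ (¬p2 ∨ p3) ∧ (¬p3 ∨ p2) ∧ ¬p2) ∨ p1   [double negation]
⇔ (p3 ∨ p1) ∧ (¬p2 ∨ p3 ∨ p1) ∧ (¬p3 ∨ p2 ∨ p1) ∧ (¬p2 ∨ p1)   [distribute ∨ over ∧]
⇔ (p3 ∨ p1) ∧ (¬p3 ∨ p2 ∨ p1) ∧ (¬p2 ∨ p1)   [simplify]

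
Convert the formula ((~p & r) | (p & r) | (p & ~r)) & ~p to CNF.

(r | p) & ~p

((~p & r) | (p & r) | (p & ~r)) & ~p
⇔ (~p | p | p) & (~p | p | ~r) & (~p | r | p) & (~p | r | ~r) & (r | p | p) & (r | p | ~r) & (r | r | p) & (r | r | ~r) & ~p   [distribute | over &]
⇔ (r | p) & ~p   [simplify]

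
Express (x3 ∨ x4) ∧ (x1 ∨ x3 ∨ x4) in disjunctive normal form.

(x3 ∨ x4) ∧ (x1 ∨ x3 ∨ x4)
= (x3 ∧ x1) ∨ (x3 ∧ x3) ∨ (x3 ∧ x4) ∨ (x4 ∧ x1) ∨ (x4 ∧ x3) ∨ (x4 ∧ x4)   [distribute ∧ over ∨]
= x3 ∨ x4   [simplify]

x3 ∨ x4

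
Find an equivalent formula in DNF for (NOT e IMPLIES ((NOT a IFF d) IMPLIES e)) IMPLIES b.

(NOT e AND a AND NOT d) OR (NOT e AND d AND NOT a) OR b

(NOT e IMPLIES ((NOT a IFF d) IMPLIES e)) IMPLIES b
≡ NOT (NOT e IMPLIES ((NOT a IFF d) IMPLIES e)) OR b   — eliminate IMPLIES
≡ NOT (NOT NOT e OR ((NOT a IFF d) IMPLIES e)) OR b   — eliminate IMPLIES
≡ NOT (NOT NOT e OR NOT (NOT a IFF d) OR e) OR b   — eliminate IMPLIES
≡ NOT (NOT NOT e OR NOT ((NOT a IMPLIES d) AND (d IMPLIES NOT a)) OR e) OR b   — eliminate IFF
≡ NOT (NOT NOT e OR NOT ((NOT NOT a OR d) AND (d IMPLIES NOT a)) OR e) OR b   — eliminate IMPLIES
≡ NOT (NOT NOT e OR NOT ((NOT NOT a OR d) AND (NOT d OR NOT a)) OR e) OR b   — eliminate IMPLIES
≡ (NOT NOT NOT e AND NOT NOT ((NOT NOT a OR d) AND (NOT d OR NOT a)) AND NOT e) OR b   — De Morgan
≡ (NOT e AND NOT NOT ((NOT NOT a OR d) AND (NOT d OR NOT a)) AND NOT e) OR b   — double negation
≡ (NOT e AND (NOT NOT a OR d) AND (NOT d OR NOT a) AND NOT e) OR b   — double negation
≡ (NOT e AND (a OR d) AND (NOT d OR NOT a) AND NOT e) OR b   — double negation
≡ (NOT e AND a AND NOT d AND NOT e) OR (NOT e AND a AND NOT a AND NOT e) OR (NOT e AND d AND NOT d AND NOT e) OR (NOT e AND d AND NOT a AND NOT e) OR b   — distribute AND over OR
≡ (NOT e AND a AND NOT d) OR (NOT e AND d AND NOT a) OR b   — simplify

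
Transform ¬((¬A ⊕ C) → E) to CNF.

¬((¬A ⊕ C) → E)
= ¬(¬(¬A ⊕ C) ∨ E)
= ¬(¬((¬A ∨ C) ∧ ¬(¬A ∧ C)) ∨ E)
= ¬¬((¬A ∨ C) ∧ ¬(¬A ∧ C)) ∧ ¬E
= (¬A ∨ C) ∧ ¬(¬A ∧ C) ∧ ¬E
= (¬A ∨ C) ∧ (¬¬A ∨ ¬C) ∧ ¬E
= (¬A ∨ C) ∧ (A ∨ ¬C) ∧ ¬E

(¬A ∨ C) ∧ (A ∨ ¬C) ∧ ¬E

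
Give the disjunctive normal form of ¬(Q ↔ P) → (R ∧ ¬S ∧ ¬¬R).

¬(Q ↔ P) → (R ∧ ¬S ∧ ¬¬R)
≡ ¬¬(Q ↔ P) ∨ (R ∧ ¬S ∧ ¬¬R)   [eliminate →]
≡ ¬¬((Q → P) ∧ (P → Q)) ∨ (R ∧ ¬S ∧ ¬¬R)   [eliminate ↔]
≡ ¬¬((¬Q ∨ P) ∧ (P → Q)) ∨ (R ∧ ¬S ∧ ¬¬R)   [eliminate →]
≡ ¬¬((¬Q ∨ P) ∧ (¬P ∨ Q)) ∨ (R ∧ ¬S ∧ ¬¬R)   [eliminate →]
≡ ((¬Q ∨ P) ∧ (¬P ∨ Q)) ∨ (R ∧ ¬S ∧ ¬¬R)   [double negation]
≡ ((¬Q ∨ P) ∧ (¬P ∨ Q)) ∨ (R ∧ ¬S ∧ R)   [double negation]
≡ (¬Q ∧ ¬P) ∨ (¬Q ∧ Q) ∨ (P ∧ ¬P) ∨ (P ∧ Q) ∨ (R ∧ ¬S ∧ R)   [distribute ∧ over ∨]
≡ (¬Q ∧ ¬P) ∨ (P ∧ Q) ∨ (R ∧ ¬S)   [simplify]

(¬Q ∧ ¬P) ∨ (P ∧ Q) ∨ (R ∧ ¬S)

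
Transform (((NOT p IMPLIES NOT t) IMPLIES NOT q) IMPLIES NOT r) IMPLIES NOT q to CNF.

(((NOT p IMPLIES NOT t) IMPLIES NOT q) IMPLIES NOT r) IMPLIES NOT q
= NOT (((NOT p IMPLIES NOT t) IMPLIES NOT q) IMPLIES NOT r) OR NOT q   [eliminate IMPLIES]
= NOT (NOT ((NOT p IMPLIES NOT t) IMPLIES NOT q) OR NOT r) OR NOT q   [eliminate IMPLIES]
= NOT (NOT (NOT (NOT p IMPLIES NOT t) OR NOT q) OR NOT r) OR NOT q   [eliminate IMPLIES]
= NOT (NOT (NOT (NOT NOT p OR NOT t) OR NOT q) OR NOT r) OR NOT q   [eliminate IMPLIES]
= (NOT NOT (NOT (NOT NOT p OR NOT t) OR NOT q) AND NOT NOT r) OR NOT q   [De Morgan]
= ((NOT (NOT NOT p OR NOT t) OR NOT q) AND NOT NOT r) OR NOT q   [double negation]
= (((NOT NOT NOT p AND NOT NOT t) OR NOT q) AND NOT NOT r) OR NOT q   [De Morgan]
= (((NOT p AND NOT NOT t) OR NOT q) AND NOT NOT r) OR NOT q   [double negation]
= (((NOT p AND t) OR NOT q) AND NOT NOT r) OR NOT q   [double negation]
= (((NOT p AND t) OR NOT q) AND r) OR NOT q   [double negation]
= (NOT p OR NOT q OR NOT q) AND (t OR NOT q OR NOT q) AND (r OR NOT q)   [distribute OR over AND]
= (NOT p OR NOT q) AND (t OR NOT q) AND (r OR NOT q)   [simplify]

(NOT p OR NOT q) AND (t OR NOT q) AND (r OR NOT q)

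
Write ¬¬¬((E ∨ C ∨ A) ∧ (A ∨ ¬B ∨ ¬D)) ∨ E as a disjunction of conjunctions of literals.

(¬E ∧ ¬C ∧ ¬A) ∨ (¬A ∧ B ∧ D) ∨ E

¬¬¬((E ∨ C ∨ A) ∧ (A ∨ ¬B ∨ ¬D)) ∨ E
⇔ ¬((E ∨ C ∨ A) ∧ (A ∨ ¬B ∨ ¬D)) ∨ E   — double negation
⇔ ¬(E ∨ C ∨ A) ∨ ¬(A ∨ ¬B ∨ ¬D) ∨ E   — De Morgan
⇔ (¬E ∧ ¬C ∧ ¬A) ∨ ¬(A ∨ ¬B ∨ ¬D) ∨ E   — De Morgan
⇔ (¬E ∧ ¬C ∧ ¬A) ∨ (¬A ∧ ¬¬B ∧ ¬¬D) ∨ E   — De Morgan
⇔ (¬E ∧ ¬C ∧ ¬A) ∨ (¬A ∧ B ∧ ¬¬D) ∨ E   — double negation
⇔ (¬E ∧ ¬C ∧ ¬A) ∨ (¬A ∧ B ∧ D) ∨ E   — double negation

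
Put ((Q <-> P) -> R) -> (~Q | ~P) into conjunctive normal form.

~R | ~Q | ~P

((Q <-> P) -> R) -> (~Q | ~P)
= ~((Q <-> P) -> R) | ~Q | ~P
= ~(~(Q <-> P) | R) | ~Q | ~P
= ~(~((Q -> P) & (P -> Q)) | R) | ~Q | ~P
= ~(~((~Q | P) & (P -> Q)) | R) | ~Q | ~P
= ~(~((~Q | P) & (~P | Q)) | R) | ~Q | ~P
= (~~((~Q | P) & (~P | Q)) & ~R) | ~Q | ~P
= ((~Q | P) & (~P | Q) & ~R) | ~Q | ~P
= (~Q | P | ~Q | ~P) & (~P | Q | ~Q | ~P) & (~R | ~Q | ~P)
= ~R | ~Q | ~P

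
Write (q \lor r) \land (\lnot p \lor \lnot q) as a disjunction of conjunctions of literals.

(q \lor r) \land (\lnot p \lor \lnot q)
≡ (q \land \lnot p) \lor (q \land \lnot q) \lor (r \land \lnot p) \lor (r \land \lnot q)   [distribute \land over \lor]
≡ (q \land \lnot p) \lor (r \land \lnot p) \lor (r \land \lnot q)   [simplify]

(q \land \lnot p) \lor (r \land \lnot p) \lor (r \land \lnot q)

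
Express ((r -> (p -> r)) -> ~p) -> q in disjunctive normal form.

(~r & p) | (r & p) | q

((r -> (p -> r)) -> ~p) -> q
≡ ~((r -> (p -> r)) -> ~p) | q   (eliminate ->)
≡ ~(~(r -> (p -> r)) | ~p) | q   (eliminate ->)
≡ ~(~(~r | (p -> r)) | ~p) | q   (eliminate ->)
≡ ~(~(~r | ~p | r) | ~p) | q   (eliminate ->)
≡ (~~(~r | ~p | r) & ~~p) | q   (De Morgan)
≡ ((~r | ~p | r) & ~~p) | q   (double negation)
≡ ((~r | ~p | r) & p) | q   (double negation)
≡ (~r & p) | (~p & p) | (r & p) | q   (distribute & over |)
≡ (~r & p) | (r & p) | q   (simplify)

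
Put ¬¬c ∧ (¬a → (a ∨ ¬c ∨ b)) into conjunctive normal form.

¬¬c ∧ (¬a → (a ∨ ¬c ∨ b))
⇔ ¬¬c ∧ (¬¬a ∨ a ∨ ¬c ∨ b)   [eliminate →]
⇔ c ∧ (¬¬a ∨ a ∨ ¬c ∨ b)   [double negation]
⇔ c ∧ (a ∨ a ∨ ¬c ∨ b)   [double negation]
⇔ c ∧ (a ∨ ¬c ∨ b)   [simplify]

c ∧ (a ∨ ¬c ∨ b)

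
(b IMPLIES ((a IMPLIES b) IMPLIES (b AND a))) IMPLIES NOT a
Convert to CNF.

(b IMPLIES ((a IMPLIES b) IMPLIES (b AND a))) IMPLIES NOT a
= NOT (b IMPLIES ((a IMPLIES b) IMPLIES (b AND a))) OR NOT a   (eliminate IMPLIES)
= NOT (NOT b OR ((a IMPLIES b) IMPLIES (b AND a))) OR NOT a   (eliminate IMPLIES)
= NOT (NOT b OR NOT (a IMPLIES b) OR (b AND a)) OR NOT a   (eliminate IMPLIES)
= NOT (NOT b OR NOT (NOT a OR b) OR (b AND a)) OR NOT a   (eliminate IMPLIES)
= (NOT NOT b AND NOT NOT (NOT a OR b) AND NOT (b AND a)) OR NOT a   (De Morgan)
= (b AND NOT NOT (NOT a OR b) AND NOT (b AND a)) OR NOT a   (double negation)
= (b AND (NOT a OR b) AND NOT (b AND a)) OR NOT a   (double negation)
= (b AND (NOT a OR b) AND (NOT b OR NOT a)) OR NOT a   (De Morgan)
= (b OR NOT a) AND (NOT a OR b OR NOT a) AND (NOT b OR NOT a OR NOT a)   (distribute OR over AND)
= (b OR NOT a) AND (NOT b OR NOT a)   (simplify)

(b OR NOT a) AND (NOT b OR NOT a)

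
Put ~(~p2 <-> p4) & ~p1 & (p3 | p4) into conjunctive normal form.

~(~p2 <-> p4) & ~p1 & (p3 | p4)
⇔ ~((~p2 -> p4) & (p4 -> ~p2)) & ~p1 & (p3 | p4)   — eliminate <->
⇔ ~((~~p2 | p4) & (p4 -> ~p2)) & ~p1 & (p3 | p4)   — eliminate ->
⇔ ~((~~p2 | p4) & (~p4 | ~p2)) & ~p1 & (p3 | p4)   — eliminate ->
⇔ (~(~~p2 | p4) | ~(~p4 | ~p2)) & ~p1 & (p3 | p4)   — De Morgan
⇔ ((~~~p2 & ~p4) | ~(~p4 | ~p2)) & ~p1 & (p3 | p4)   — De Morgan
⇔ ((~p2 & ~p4) | ~(~p4 | ~p2)) & ~p1 & (p3 | p4)   — double negation
⇔ ((~p2 & ~p4) | (~~p4 & ~~p2)) & ~p1 & (p3 | p4)   — De Morgan
⇔ ((~p2 & ~p4) | (p4 & ~~p2)) & ~p1 & (p3 | p4)   — double negation
⇔ ((~p2 & ~p4) | (p4 & p2)) & ~p1 & (p3 | p4)   — double negation
⇔ (~p2 | p4) & (~p2 | p2) & (~p4 | p4) & (~p4 | p2) & ~p1 & (p3 | p4)   — distribute | over &
⇔ (~p2 | p4) & (~p4 | p2) & ~p1 & (p3 | p4)   — simplify

(~p2 | p4) & (~p4 | p2) & ~p1 & (p3 | p4)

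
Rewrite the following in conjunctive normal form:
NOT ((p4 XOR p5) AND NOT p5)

NOT p4 OR p5

NOT ((p4 XOR p5) AND NOT p5)
≡ NOT ((p4 OR p5) AND NOT (p4 AND p5) AND NOT p5)   [expand XOR]
≡ NOT (p4 OR p5) OR NOT NOT (p4 AND p5) OR NOT NOT p5   [De Morgan]
≡ (NOT p4 AND NOT p5) OR NOT NOT (p4 AND p5) OR NOT NOT p5   [De Morgan]
≡ (NOT p4 AND NOT p5) OR (p4 AND p5) OR NOT NOT p5   [double negation]
≡ (NOT p4 AND NOT p5) OR (p4 AND p5) OR p5   [double negation]
≡ (NOT p4 OR p4 OR p5) AND (NOT p4 OR p5 OR p5) AND (NOT p5 OR p4 OR p5) AND (NOT p5 OR p5 OR p5)   [distribute OR over AND]
≡ NOT p4 OR p5   [simplify]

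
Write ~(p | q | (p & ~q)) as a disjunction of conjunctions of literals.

~(p | q | (p & ~q))
≡ ~p & ~q & ~(p & ~q)   — De Morgan
≡ ~p & ~q & (~p | ~~q)   — De Morgan
≡ ~p & ~q & (~p | q)   — double negation
≡ (~p & ~q & ~p) | (~p & ~q & q)   — distribute & over |
≡ ~p & ~q   — simplify

~p & ~q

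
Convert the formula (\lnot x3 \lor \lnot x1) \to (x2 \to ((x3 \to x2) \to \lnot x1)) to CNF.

(\lnot x3 \lor \lnot x1) \to (x2 \to ((x3 \to x2) \to \lnot x1))
≡ \lnot (\lnot x3 \lor \lnot x1) \lor (x2 \to ((x3 \to x2) \to \lnot x1))   [eliminate \to]
≡ \lnot (\lnot x3 \lor \lnot x1) \lor \lnot x2 \lor ((x3 \to x2) \to \lnot x1)   [eliminate \to]
≡ \lnot (\lnot x3 \lor \lnot x1) \lor \lnot x2 \lor \lnot (x3 \to x2) \lor \lnot x1   [eliminate \to]
≡ \lnot (\lnot x3 \lor \lnot x1) \lor \lnot x2 \lor \lnot (\lnot x3 \lor x2) \lor \lnot x1   [eliminate \to]
≡ (\lnot \lnot x3 \land \lnot \lnot x1) \lor \lnot x2 \lor \lnot (\lnot x3 \lor x2) \lor \lnot x1   [De Morgan]
≡ (x3 \land \lnot \lnot x1) \lor \lnot x2 \lor \lnot (\lnot x3 \lor x2) \lor \lnot x1   [double negation]
≡ (x3 \land x1) \lor \lnot x2 \lor \lnot (\lnot x3 \lor x2) \lor \lnot x1   [double negation]
≡ (x3 \land x1) \lor \lnot x2 \lor (\lnot \lnot x3 \land \lnot x2) \lor \lnot x1   [De Morgan]
≡ (x3 \land x1) \lor \lnot x2 \lor (x3 \land \lnot x2) \lor \lnot x1   [double negation]
≡ (x3 \lor \lnot x2 \lor x3 \lor \lnot x1) \land (x3 \lor \lnot x2 \lor \lnot x2 \lor \lnot x1) \land (x1 \lor \lnot x2 \lor x3 \lor \lnot x1) \land (x1 \lor \lnot x2 \lor \lnot x2 \lor \lnot x1)   [distribute \lor over \land]
≡ x3 \lor \lnot x2 \lor \lnot x1   [simplify]

x3 \lor \lnot x2 \lor \lnot x1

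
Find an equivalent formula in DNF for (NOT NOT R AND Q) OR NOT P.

(NOT NOT R AND Q) OR NOT P
= (R AND Q) OR NOT P

(R AND Q) OR NOT P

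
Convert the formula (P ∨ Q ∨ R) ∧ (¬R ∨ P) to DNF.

(P ∨ Q ∨ R) ∧ (¬R ∨ P)
≡ P ∧ ¬R ∨ P ∧ P ∨ Q ∧ ¬R ∨ Q ∧ P ∨ R ∧ ¬R ∨ R ∧ P   [distribute ∧ over ∨]
≡ P ∨ Q ∧ ¬R   [simplify]

P ∨ Q ∧ ¬R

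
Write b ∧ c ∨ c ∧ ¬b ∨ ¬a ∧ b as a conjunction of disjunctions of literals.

(b ∨ c) ∧ (c ∨ ¬a)

b ∧ c ∨ c ∧ ¬b ∨ ¬a ∧ b
≡ (b ∨ c ∨ ¬a) ∧ (b ∨ c ∨ b) ∧ (b ∨ ¬b ∨ ¬a) ∧ (b ∨ ¬b ∨ b) ∧ (c ∨ c ∨ ¬a) ∧ (c ∨ c ∨ b) ∧ (c ∨ ¬b ∨ ¬a) ∧ (c ∨ ¬b ∨ b)   [distribute ∨ over ∧]
≡ (b ∨ c) ∧ (c ∨ ¬a)   [simplify]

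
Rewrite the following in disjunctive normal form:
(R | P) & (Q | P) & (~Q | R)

(R | P) & (Q | P) & (~Q | R)
⇔ (R & Q & ~Q) | (R & Q & R) | (R & P & ~Q) | (R & P & R) | (P & Q & ~Q) | (P & Q & R) | (P & P & ~Q) | (P & P & R)   [distribute & over |]
⇔ (R & Q) | (R & P) | (P & ~Q)   [simplify]

(R & Q) | (R & P) | (P & ~Q)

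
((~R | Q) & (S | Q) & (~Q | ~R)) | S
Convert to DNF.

(~R & Q) | S

((~R | Q) & (S | Q) & (~Q | ~R)) | S
= (~R & S & ~Q) | (~R & S & ~R) | (~R & Q & ~Q) | (~R & Q & ~R) | (Q & S & ~Q) | (Q & S & ~R) | (Q & Q & ~Q) | (Q & Q & ~R) | S
= (~R & Q) | S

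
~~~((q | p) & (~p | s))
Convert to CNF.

~~~((q | p) & (~p | s))
= ~((q | p) & (~p | s))   — double negation
= ~(q | p) | ~(~p | s)   — De Morgan
= (~q & ~p) | ~(~p | s)   — De Morgan
= (~q & ~p) | (~~p & ~s)   — De Morgan
= (~q & ~p) | (p & ~s)   — double negation
= (~q | p) & (~q | ~s) & (~p | p) & (~p | ~s)   — distribute | over &
= (~q | p) & (~q | ~s) & (~p | ~s)   — simplify

(~q | p) & (~q | ~s) & (~p | ~s)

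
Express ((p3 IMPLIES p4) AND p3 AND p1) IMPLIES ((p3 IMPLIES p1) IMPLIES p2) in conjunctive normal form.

((p3 IMPLIES p4) AND p3 AND p1) IMPLIES ((p3 IMPLIES p1) IMPLIES p2)
⇔ NOT ((p3 IMPLIES p4) AND p3 AND p1) OR ((p3 IMPLIES p1) IMPLIES p2)   — eliminate IMPLIES
⇔ NOT ((NOT p3 OR p4) AND p3 AND p1) OR ((p3 IMPLIES p1) IMPLIES p2)   — eliminate IMPLIES
⇔ NOT ((NOT p3 OR p4) AND p3 AND p1) OR NOT (p3 IMPLIES p1) OR p2   — eliminate IMPLIES
⇔ NOT ((NOT p3 OR p4) AND p3 AND p1) OR NOT (NOT p3 OR p1) OR p2   — eliminate IMPLIES
⇔ NOT (NOT p3 OR p4) OR NOT p3 OR NOT p1 OR NOT (NOT p3 OR p1) OR p2   — De Morgan
⇔ (NOT NOT p3 AND NOT p4) OR NOT p3 OR NOT p1 OR NOT (NOT p3 OR p1) OR p2   — De Morgan
⇔ (p3 AND NOT p4) OR NOT p3 OR NOT p1 OR NOT (NOT p3 OR p1) OR p2   — double negation
⇔ (p3 AND NOT p4) OR NOT p3 OR NOT p1 OR (NOT NOT p3 AND NOT p1) OR p2   — De Morgan
⇔ (p3 AND NOT p4) OR NOT p3 OR NOT p1 OR (p3 AND NOT p1) OR p2   — double negation
⇔ (p3 OR NOT p3 OR NOT p1 OR p3 OR p2) AND (p3 OR NOT p3 OR NOT p1 OR NOT p1 OR p2) AND (NOT p4 OR NOT p3 OR NOT p1 OR p3 OR p2) AND (NOT p4 OR NOT p3 OR NOT p1 OR NOT p1 OR p2)   — distribute OR over AND
⇔ NOT p4 OR NOT p3 OR NOT p1 OR p2   — simplify

NOT p4 OR NOT p3 OR NOT p1 OR p2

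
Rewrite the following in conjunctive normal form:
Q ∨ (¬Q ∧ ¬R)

Q ∨ (¬Q ∧ ¬R)
≡ (Q ∨ ¬Q) ∧ (Q ∨ ¬R)   [distribute ∨ over ∧]
≡ Q ∨ ¬R   [simplify]

Q ∨ ¬R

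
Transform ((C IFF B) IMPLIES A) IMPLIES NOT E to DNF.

(NOT C AND NOT B AND NOT A) OR (B AND C AND NOT A) OR NOT E

((C IFF B) IMPLIES A) IMPLIES NOT E
= NOT ((C IFF B) IMPLIES A) OR NOT E   [eliminate IMPLIES]
= NOT (NOT (C IFF B) OR A) OR NOT E   [eliminate IMPLIES]
= NOT (NOT ((C IMPLIES B) AND (B IMPLIES C)) OR A) OR NOT E   [eliminate IFF]
= NOT (NOT ((NOT C OR B) AND (B IMPLIES C)) OR A) OR NOT E   [eliminate IMPLIES]
= NOT (NOT ((NOT C OR B) AND (NOT B OR C)) OR A) OR NOT E   [eliminate IMPLIES]
= (NOT NOT ((NOT C OR B) AND (NOT B OR C)) AND NOT A) OR NOT E   [De Morgan]
= ((NOT C OR B) AND (NOT B OR C) AND NOT A) OR NOT E   [double negation]
= (NOT C AND NOT B AND NOT A) OR (NOT C AND C AND NOT A) OR (B AND NOT B AND NOT A) OR (B AND C AND NOT A) OR NOT E   [distribute AND over OR]
= (NOT C AND NOT B AND NOT A) OR (B AND C AND NOT A) OR NOT E   [simplify]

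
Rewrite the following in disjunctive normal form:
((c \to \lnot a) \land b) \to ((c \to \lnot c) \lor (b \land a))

((c \to \lnot a) \land b) \to ((c \to \lnot c) \lor (b \land a))
⇔ \lnot ((c \to \lnot a) \land b) \lor (c \to \lnot c) \lor (b \land a)   (eliminate \to)
⇔ \lnot ((\lnot c \lor \lnot a) \land b) \lor (c \to \lnot c) \lor (b \land a)   (eliminate \to)
⇔ \lnot ((\lnot c \lor \lnot a) \land b) \lor \lnot c \lor \lnot c \lor (b \land a)   (eliminate \to)
⇔ \lnot (\lnot c \lor \lnot a) \lor \lnot b \lor \lnot c \lor \lnot c \lor (b \land a)   (De Morgan)
⇔ (\lnot \lnot c \land \lnot \lnot a) \lor \lnot b \lor \lnot c \lor \lnot c \lor (b \land a)   (De Morgan)
⇔ (c \land \lnot \lnot a) \lor \lnot b \lor \lnot c \lor \lnot c \lor (b \land a)   (double negation)
⇔ (c \land a) \lor \lnot b \lor \lnot c \lor \lnot c \lor (b \land a)   (double negation)
⇔ (c \land a) \lor \lnot b \lor \lnot c \lor (b \land a)   (simplify)

(c \land a) \lor \lnot b \lor \lnot c \lor (b \land a)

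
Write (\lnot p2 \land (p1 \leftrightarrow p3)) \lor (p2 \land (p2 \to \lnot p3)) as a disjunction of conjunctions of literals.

(\lnot p2 \land \lnot p1 \land \lnot p3) \lor (\lnot p2 \land p3 \land p1) \lor (p2 \land \lnot p3)

(\lnot p2 \land (p1 \leftrightarrow p3)) \lor (p2 \land (p2 \to \lnot p3))
≡ (\lnot p2 \land (p1 \to p3) \land (p3 \to p1)) \lor (p2 \land (p2 \to \lnot p3))   (eliminate \leftrightarrow)
≡ (\lnot p2 \land (\lnot p1 \lor p3) \land (p3 \to p1)) \lor (p2 \land (p2 \to \lnot p3))   (eliminate \to)
≡ (\lnot p2 \land (\lnot p1 \lor p3) \land (\lnot p3 \lor p1)) \lor (p2 \land (p2 \to \lnot p3))   (eliminate \to)
≡ (\lnot p2 \land (\lnot p1 \lor p3) \land (\lnot p3 \lor p1)) \lor (p2 \land (\lnot p2 \lor \lnot p3))   (eliminate \to)
≡ (\lnot p2 \land \lnot p1 \land \lnot p3) \lor (\lnot p2 \land \lnot p1 \land p1) \lor (\lnot p2 \land p3 \land \lnot p3) \lor (\lnot p2 \land p3 \land p1) \lor (p2 \land \lnot p2) \lor (p2 \land \lnot p3)   (distribute \land over \lor)
≡ (\lnot p2 \land \lnot p1 \land \lnot p3) \lor (\lnot p2 \land p3 \land p1) \lor (p2 \land \lnot p3)   (simplify)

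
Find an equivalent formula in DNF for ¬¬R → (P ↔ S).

¬R ∨ (¬P ∧ ¬S) ∨ (S ∧ P)

¬¬R → (P ↔ S)
≡ ¬¬¬R ∨ (P ↔ S)   [eliminate →]
≡ ¬¬¬R ∨ ((P → S) ∧ (S → P))   [eliminate ↔]
≡ ¬¬¬R ∨ ((¬P ∨ S) ∧ (S → P))   [eliminate →]
≡ ¬¬¬R ∨ ((¬P ∨ S) ∧ (¬S ∨ P))   [eliminate →]
≡ ¬R ∨ ((¬P ∨ S) ∧ (¬S ∨ P))   [double negation]
≡ ¬R ∨ (¬P ∧ ¬S) ∨ (¬P ∧ P) ∨ (S ∧ ¬S) ∨ (S ∧ P)   [distribute ∧ over ∨]
≡ ¬R ∨ (¬P ∧ ¬S) ∨ (S ∧ P)   [simplify]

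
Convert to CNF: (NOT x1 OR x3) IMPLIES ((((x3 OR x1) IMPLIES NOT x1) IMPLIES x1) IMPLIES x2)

(NOT x1 OR x3) IMPLIES ((((x3 OR x1) IMPLIES NOT x1) IMPLIES x1) IMPLIES x2)
≡ NOT (NOT x1 OR x3) OR ((((x3 OR x1) IMPLIES NOT x1) IMPLIES x1) IMPLIES x2)   [eliminate IMPLIES]
≡ NOT (NOT x1 OR x3) OR NOT (((x3 OR x1) IMPLIES NOT x1) IMPLIES x1) OR x2   [eliminate IMPLIES]
≡ NOT (NOT x1 OR x3) OR NOT (NOT ((x3 OR x1) IMPLIES NOT x1) OR x1) OR x2   [eliminate IMPLIES]
≡ NOT (NOT x1 OR x3) OR NOT (NOT (NOT (x3 OR x1) OR NOT x1) OR x1) OR x2   [eliminate IMPLIES]
≡ (NOT NOT x1 AND NOT x3) OR NOT (NOT (NOT (x3 OR x1) OR NOT x1) OR x1) OR x2   [De Morgan]
≡ (x1 AND NOT x3) OR NOT (NOT (NOT (x3 OR x1) OR NOT x1) OR x1) OR x2   [double negation]
≡ (x1 AND NOT x3) OR (NOT NOT (NOT (x3 OR x1) OR NOT x1) AND NOT x1) OR x2   [De Morgan]
≡ (x1 AND NOT x3) OR ((NOT (x3 OR x1) OR NOT x1) AND NOT x1) OR x2   [double negation]
≡ (x1 AND NOT x3) OR (((NOT x3 AND NOT x1) OR NOT x1) AND NOT x1) OR x2   [De Morgan]
≡ (x1 OR NOT x3 OR NOT x1 OR x2) AND (x1 OR NOT x1 OR NOT x1 OR x2) AND (x1 OR NOT x1 OR x2) AND (NOT x3 OR NOT x3 OR NOT x1 OR x2) AND (NOT x3 OR NOT x1 OR NOT x1 OR x2) AND (NOT x3 OR NOT x1 OR x2)   [distribute OR over AND]
≡ NOT x3 OR NOT x1 OR x2   [simplify]

NOT x3 OR NOT x1 OR x2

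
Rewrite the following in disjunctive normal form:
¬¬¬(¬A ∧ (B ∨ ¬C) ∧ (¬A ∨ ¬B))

¬¬¬(¬A ∧ (B ∨ ¬C) ∧ (¬A ∨ ¬B))
⇔ ¬(¬A ∧ (B ∨ ¬C) ∧ (¬A ∨ ¬B))
⇔ ¬¬A ∨ ¬(B ∨ ¬C) ∨ ¬(¬A ∨ ¬B)
⇔ A ∨ ¬(B ∨ ¬C) ∨ ¬(¬A ∨ ¬B)
⇔ A ∨ (¬B ∧ ¬¬C) ∨ ¬(¬A ∨ ¬B)
⇔ A ∨ (¬B ∧ C) ∨ ¬(¬A ∨ ¬B)
⇔ A ∨ (¬B ∧ C) ∨ (¬¬A ∧ ¬¬B)
⇔ A ∨ (¬B ∧ C) ∨ (A ∧ ¬¬B)
⇔ A ∨ (¬B ∧ C) ∨ (A ∧ B)
⇔ A ∨ (¬B ∧ C)

A ∨ (¬B ∧ C)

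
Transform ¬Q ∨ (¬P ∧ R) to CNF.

(¬Q ∨ ¬P) ∧ (¬Q ∨ R)

¬Q ∨ (¬P ∧ R)
≡ (¬Q ∨ ¬P) ∧ (¬Q ∨ R)   — distribute ∨ over ∧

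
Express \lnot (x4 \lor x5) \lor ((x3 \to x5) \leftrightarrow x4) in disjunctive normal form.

\lnot (x4 \lor x5) \lor ((x3 \to x5) \leftrightarrow x4)
≡ \lnot (x4 \lor x5) \lor (((x3 \to x5) \to x4) \land (x4 \to (x3 \to x5)))   (eliminate \leftrightarrow)
≡ \lnot (x4 \lor x5) \lor ((\lnot (x3 \to x5) \lor x4) \land (x4 \to (x3 \to x5)))   (eliminate \to)
≡ \lnot (x4 \lor x5) \lor ((\lnot (\lnot x3 \lor x5) \lor x4) \land (x4 \to (x3 \to x5)))   (eliminate \to)
≡ \lnot (x4 \lor x5) \lor ((\lnot (\lnot x3 \lor x5) \lor x4) \land (\lnot x4 \lor (x3 \to x5)))   (eliminate \to)
≡ \lnot (x4 \lor x5) \lor ((\lnot (\lnot x3 \lor x5) \lor x4) \land (\lnot x4 \lor \lnot x3 \lor x5))   (eliminate \to)
≡ (\lnot x4 \land \lnot x5) \lor ((\lnot (\lnot x3 \lor x5) \lor x4) \land (\lnot x4 \lor \lnot x3 \lor x5))   (De Morgan)
≡ (\lnot x4 \land \lnot x5) \lor (((\lnot \lnot x3 \land \lnot x5) \lor x4) \land (\lnot x4 \lor \lnot x3 \lor x5))   (De Morgan)
≡ (\lnot x4 \land \lnot x5) \lor (((x3 \land \lnot x5) \lor x4) \land (\lnot x4 \lor \lnot x3 \lor x5))   (double negation)
≡ (\lnot x4 \land \lnot x5) \lor (x3 \land \lnot x5 \land \lnot x4) \lor (x3 \land \lnot x5 \land \lnot x3) \lor (x3 \land \lnot x5 \land x5) \lor (x4 \land \lnot x4) \lor (x4 \land \lnot x3) \lor (x4 \land x5)   (distribute \land over \lor)
≡ (\lnot x4 \land \lnot x5) \lor (x4 \land \lnot x3) \lor (x4 \land x5)   (simplify)

(\lnot x4 \land \lnot x5) \lor (x4 \land \lnot x3) \lor (x4 \land x5)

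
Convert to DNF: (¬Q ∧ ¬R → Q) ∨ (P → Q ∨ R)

Q ∨ R ∨ ¬P

(¬Q ∧ ¬R → Q) ∨ (P → Q ∨ R)
≡ ¬(¬Q ∧ ¬R) ∨ Q ∨ (P → Q ∨ R)   [eliminate →]
≡ ¬(¬Q ∧ ¬R) ∨ Q ∨ ¬P ∨ Q ∨ R   [eliminate →]
≡ ¬¬Q ∨ ¬¬R ∨ Q ∨ ¬P ∨ Q ∨ R   [De Morgan]
≡ Q ∨ ¬¬R ∨ Q ∨ ¬P ∨ Q ∨ R   [double negation]
≡ Q ∨ R ∨ Q ∨ ¬P ∨ Q ∨ R   [double negation]
≡ Q ∨ R ∨ ¬P   [simplify]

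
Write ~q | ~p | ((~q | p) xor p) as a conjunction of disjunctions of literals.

~q | ~p

~q | ~p | ((~q | p) xor p)
≡ ~q | ~p | ((~q | p | p) & ~((~q | p) & p))   [expand xor]
≡ ~q | ~p | ((~q | p | p) & (~(~q | p) | ~p))   [De Morgan]
≡ ~q | ~p | ((~q | p | p) & ((~~q & ~p) | ~p))   [De Morgan]
≡ ~q | ~p | ((~q | p | p) & ((q & ~p) | ~p))   [double negation]
≡ (~q | ~p | ~q | p | p) & (~q | ~p | q | ~p) & (~q | ~p | ~p | ~p)   [distribute | over &]
≡ ~q | ~p   [simplify]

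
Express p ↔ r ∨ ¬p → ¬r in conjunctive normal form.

p ↔ r ∨ ¬p → ¬r
≡ (p → (r ∨ ¬p → ¬r)) ∧ ((r ∨ ¬p → ¬r) → p)   [eliminate ↔]
≡ (¬p ∨ (r ∨ ¬p → ¬r)) ∧ ((r ∨ ¬p → ¬r) → p)   [eliminate →]
≡ (¬p ∨ ¬(r ∨ ¬p) ∨ ¬r) ∧ ((r ∨ ¬p → ¬r) → p)   [eliminate →]
≡ (¬p ∨ ¬(r ∨ ¬p) ∨ ¬r) ∧ (¬(r ∨ ¬p → ¬r) ∨ p)   [eliminate →]
≡ (¬p ∨ ¬(r ∨ ¬p) ∨ ¬r) ∧ (¬(¬(r ∨ ¬p) ∨ ¬r) ∨ p)   [eliminate →]
≡ (¬p ∨ ¬r ∧ ¬¬p ∨ ¬r) ∧ (¬(¬(r ∨ ¬p) ∨ ¬r) ∨ p)   [De Morgan]
≡ (¬p ∨ ¬r ∧ p ∨ ¬r) ∧ (¬(¬(r ∨ ¬p) ∨ ¬r) ∨ p)   [double negation]
≡ (¬p ∨ ¬r ∧ p ∨ ¬r) ∧ (¬¬(r ∨ ¬p) ∧ ¬¬r ∨ p)   [De Morgan]
≡ (¬p ∨ ¬r ∧ p ∨ ¬r) ∧ ((r ∨ ¬p) ∧ ¬¬r ∨ p)   [double negation]
≡ (¬p ∨ ¬r ∧ p ∨ ¬r) ∧ ((r ∨ ¬p) ∧ r ∨ p)   [double negation]
≡ (¬p ∨ ¬r ∨ ¬r) ∧ (¬p ∨ p ∨ ¬r) ∧ (r ∨ ¬p ∨ p) ∧ (r ∨ p)   [distribute ∨ over ∧]
≡ (¬p ∨ ¬r) ∧ (r ∨ p)   [simplify]

(¬p ∨ ¬r) ∧ (r ∨ p)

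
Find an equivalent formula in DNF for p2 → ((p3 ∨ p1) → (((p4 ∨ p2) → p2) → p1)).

p2 → ((p3 ∨ p1) → (((p4 ∨ p2) → p2) → p1))
= ¬p2 ∨ ((p3 ∨ p1) → (((p4 ∨ p2) → p2) → p1))   [eliminate →]
= ¬p2 ∨ ¬(p3 ∨ p1) ∨ (((p4 ∨ p2) → p2) → p1)   [eliminate →]
= ¬p2 ∨ ¬(p3 ∨ p1) ∨ ¬((p4 ∨ p2) → p2) ∨ p1   [eliminate →]
= ¬p2 ∨ ¬(p3 ∨ p1) ∨ ¬(¬(p4 ∨ p2) ∨ p2) ∨ p1   [eliminate →]
= ¬p2 ∨ (¬p3 ∧ ¬p1) ∨ ¬(¬(p4 ∨ p2) ∨ p2) ∨ p1   [De Morgan]
= ¬p2 ∨ (¬p3 ∧ ¬p1) ∨ (¬¬(p4 ∨ p2) ∧ ¬p2) ∨ p1   [De Morgan]
= ¬p2 ∨ (¬p3 ∧ ¬p1) ∨ ((p4 ∨ p2) ∧ ¬p2) ∨ p1   [double negation]
= ¬p2 ∨ (¬p3 ∧ ¬p1) ∨ (p4 ∧ ¬p2) ∨ (p2 ∧ ¬p2) ∨ p1   [distribute ∧ over ∨]
= ¬p2 ∨ (¬p3 ∧ ¬p1) ∨ p1   [simplify]

¬p2 ∨ (¬p3 ∧ ¬p1) ∨ p1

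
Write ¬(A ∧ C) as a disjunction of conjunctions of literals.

¬(A ∧ C)
≡ ¬A ∨ ¬C   — De Morgan

¬A ∨ ¬C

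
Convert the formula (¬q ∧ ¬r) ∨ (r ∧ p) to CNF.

(¬q ∧ ¬r) ∨ (r ∧ p)
⇔ (¬q ∨ r) ∧ (¬q ∨ p) ∧ (¬r ∨ r) ∧ (¬r ∨ p)
⇔ (¬q ∨ r) ∧ (¬q ∨ p) ∧ (¬r ∨ p)

(¬q ∨ r) ∧ (¬q ∨ p) ∧ (¬r ∨ p)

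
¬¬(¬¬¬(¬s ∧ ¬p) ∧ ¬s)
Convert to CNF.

(s ∨ p) ∧ ¬s

¬¬(¬¬¬(¬s ∧ ¬p) ∧ ¬s)
= ¬¬¬(¬s ∧ ¬p) ∧ ¬s   [double negation]
= ¬(¬s ∧ ¬p) ∧ ¬s   [double negation]
= (¬¬s ∨ ¬¬p) ∧ ¬s   [De Morgan]
= (s ∨ ¬¬p) ∧ ¬s   [double negation]
= (s ∨ p) ∧ ¬s   [double negation]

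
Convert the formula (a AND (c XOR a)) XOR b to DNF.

(a AND (c XOR a)) XOR b
⇔ (a AND (c XOR a) AND NOT b) OR (NOT (a AND (c XOR a)) AND b)
⇔ (a AND ((c AND NOT a) OR (NOT c AND a)) AND NOT b) OR (NOT (a AND (c XOR a)) AND b)
⇔ (a AND ((c AND NOT a) OR (NOT c AND a)) AND NOT b) OR (NOT (a AND ((c AND NOT a) OR (NOT c AND a))) AND b)
⇔ (a AND ((c AND NOT a) OR (NOT c AND a)) AND NOT b) OR ((NOT a OR NOT ((c AND NOT a) OR (NOT c AND a))) AND b)
⇔ (a AND ((c AND NOT a) OR (NOT c AND a)) AND NOT b) OR ((NOT a OR (NOT (c AND NOT a) AND NOT (NOT c AND a))) AND b)
⇔ (a AND ((c AND NOT a) OR (NOT c AND a)) AND NOT b) OR ((NOT a OR ((NOT c OR NOT NOT a) AND NOT (NOT c AND a))) AND b)
⇔ (a AND ((c AND NOT a) OR (NOT c AND a)) AND NOT b) OR ((NOT a OR ((NOT c OR a) AND NOT (NOT c AND a))) AND b)
⇔ (a AND ((c AND NOT a) OR (NOT c AND a)) AND NOT b) OR ((NOT a OR ((NOT c OR a) AND (NOT NOT c OR NOT a))) AND b)
⇔ (a AND ((c AND NOT a) OR (NOT c AND a)) AND NOT b) OR ((NOT a OR ((NOT c OR a) AND (c OR NOT a))) AND b)
⇔ (a AND c AND NOT a AND NOT b) OR (a AND NOT c AND a AND NOT b) OR (NOT a AND b) OR (NOT c AND c AND b) OR (NOT c AND NOT a AND b) OR (a AND c AND b) OR (a AND NOT a AND b)
⇔ (a AND NOT c AND NOT b) OR (NOT a AND b) OR (a AND c AND b)

(a AND NOT c AND NOT b) OR (NOT a AND b) OR (a AND c AND b)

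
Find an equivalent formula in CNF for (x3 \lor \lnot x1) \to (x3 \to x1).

\lnot x3 \lor x1

(x3 \lor \lnot x1) \to (x3 \to x1)
= \lnot (x3 \lor \lnot x1) \lor (x3 \to x1)   [eliminate \to]
= \lnot (x3 \lor \lnot x1) \lor \lnot x3 \lor x1   [eliminate \to]
= (\lnot x3 \land \lnot \lnot x1) \lor \lnot x3 \lor x1   [De Morgan]
= (\lnot x3 \land x1) \lor \lnot x3 \lor x1   [double negation]
= (\lnot x3 \lor \lnot x3 \lor x1) \land (x1 \lor \lnot x3 \lor x1)   [distribute \lor over \land]
= \lnot x3 \lor x1   [simplify]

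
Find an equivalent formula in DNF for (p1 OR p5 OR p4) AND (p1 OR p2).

(p1 OR p5 OR p4) AND (p1 OR p2)
= (p1 AND p1) OR (p1 AND p2) OR (p5 AND p1) OR (p5 AND p2) OR (p4 AND p1) OR (p4 AND p2)   [distribute AND over OR]
= p1 OR (p5 AND p2) OR (p4 AND p2)   [simplify]

p1 OR (p5 AND p2) OR (p4 AND p2)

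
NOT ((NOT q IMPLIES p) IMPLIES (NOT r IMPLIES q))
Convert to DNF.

NOT ((NOT q IMPLIES p) IMPLIES (NOT r IMPLIES q))
≡ NOT (NOT (NOT q IMPLIES p) OR (NOT r IMPLIES q))   (eliminate IMPLIES)
≡ NOT (NOT (NOT NOT q OR p) OR (NOT r IMPLIES q))   (eliminate IMPLIES)
≡ NOT (NOT (NOT NOT q OR p) OR NOT NOT r OR q)   (eliminate IMPLIES)
≡ NOT NOT (NOT NOT q OR p) AND NOT NOT NOT r AND NOT q   (De Morgan)
≡ (NOT NOT q OR p) AND NOT NOT NOT r AND NOT q   (double negation)
≡ (q OR p) AND NOT NOT NOT r AND NOT q   (double negation)
≡ (q OR p) AND NOT r AND NOT q   (double negation)
≡ (q AND NOT r AND NOT q) OR (p AND NOT r AND NOT q)   (distribute AND over OR)
≡ p AND NOT r AND NOT q   (simplify)

p AND NOT r AND NOT q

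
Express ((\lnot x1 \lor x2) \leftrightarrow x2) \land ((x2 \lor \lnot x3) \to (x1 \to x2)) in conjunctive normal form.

(x1 \lor x2) \land (x3 \lor \lnot x1 \lor x2)

((\lnot x1 \lor x2) \leftrightarrow x2) \land ((x2 \lor \lnot x3) \to (x1 \to x2))
≡ ((\lnot x1 \lor x2) \to x2) \land (x2 \to (\lnot x1 \lor x2)) \land ((x2 \lor \lnot x3) \to (x1 \to x2))   — eliminate \leftrightarrow
≡ (\lnot (\lnot x1 \lor x2) \lor x2) \land (x2 \to (\lnot x1 \lor x2)) \land ((x2 \lor \lnot x3) \to (x1 \to x2))   — eliminate \to
≡ (\lnot (\lnot x1 \lor x2) \lor x2) \land (\lnot x2 \lor \lnot x1 \lor x2) \land ((x2 \lor \lnot x3) \to (x1 \to x2))   — eliminate \to
≡ (\lnot (\lnot x1 \lor x2) \lor x2) \land (\lnot x2 \lor \lnot x1 \lor x2) \land (\lnot (x2 \lor \lnot x3) \lor (x1 \to x2))   — eliminate \to
≡ (\lnot (\lnot x1 \lor x2) \lor x2) \land (\lnot x2 \lor \lnot x1 \lor x2) \land (\lnot (x2 \lor \lnot x3) \lor \lnot x1 \lor x2)   — eliminate \to
≡ ((\lnot \lnot x1 \land \lnot x2) \lor x2) \land (\lnot x2 \lor \lnot x1 \lor x2) \land (\lnot (x2 \lor \lnot x3) \lor \lnot x1 \lor x2)   — De Morgan
≡ ((x1 \land \lnot x2) \lor x2) \land (\lnot x2 \lor \lnot x1 \lor x2) \land (\lnot (x2 \lor \lnot x3) \lor \lnot x1 \lor x2)   — double negation
≡ ((x1 \land \lnot x2) \lor x2) \land (\lnot x2 \lor \lnot x1 \lor x2) \land ((\lnot x2 \land \lnot \lnot x3) \lor \lnot x1 \lor x2)   — De Morgan
≡ ((x1 \land \lnot x2) \lor x2) \land (\lnot x2 \lor \lnot x1 \lor x2) \land ((\lnot x2 \land x3) \lor \lnot x1 \lor x2)   — double negation
≡ (x1 \lor x2) \land (\lnot x2 \lor x2) \land (\lnot x2 \lor \lnot x1 \lor x2) \land (\lnot x2 \lor \lnot x1 \lor x2) \land (x3 \lor \lnot x1 \lor x2)   — distribute \lor over \land
≡ (x1 \lor x2) \land (x3 \lor \lnot x1 \lor x2)   — simplify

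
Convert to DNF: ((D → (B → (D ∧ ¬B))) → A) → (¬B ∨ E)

(¬D ∧ ¬A) ∨ ¬B ∨ E

((D → (B → (D ∧ ¬B))) → A) → (¬B ∨ E)
≡ ¬((D → (B → (D ∧ ¬B))) → A) ∨ ¬B ∨ E   — eliminate →
≡ ¬(¬(D → (B → (D ∧ ¬B))) ∨ A) ∨ ¬B ∨ E   — eliminate →
≡ ¬(¬(¬D ∨ (B → (D ∧ ¬B))) ∨ A) ∨ ¬B ∨ E   — eliminate →
≡ ¬(¬(¬D ∨ ¬B ∨ (D ∧ ¬B)) ∨ A) ∨ ¬B ∨ E   — eliminate →
≡ (¬¬(¬D ∨ ¬B ∨ (D ∧ ¬B)) ∧ ¬A) ∨ ¬B ∨ E   — De Morgan
≡ ((¬D ∨ ¬B ∨ (D ∧ ¬B)) ∧ ¬A) ∨ ¬B ∨ E   — double negation
≡ (¬D ∧ ¬A) ∨ (¬B ∧ ¬A) ∨ (D ∧ ¬B ∧ ¬A) ∨ ¬B ∨ E   — distribute ∧ over ∨
≡ (¬D ∧ ¬A) ∨ ¬B ∨ E   — simplify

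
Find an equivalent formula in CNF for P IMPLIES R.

P IMPLIES R
≡ NOT P OR R   (eliminate IMPLIES)

NOT P OR R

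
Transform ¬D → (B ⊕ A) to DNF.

D ∨ (B ∧ ¬A) ∨ (¬B ∧ A)

¬D → (B ⊕ A)
≡ ¬¬D ∨ (B ⊕ A)
≡ ¬¬D ∨ (B ∧ ¬A) ∨ (¬B ∧ A)
≡ D ∨ (B ∧ ¬A) ∨ (¬B ∧ A)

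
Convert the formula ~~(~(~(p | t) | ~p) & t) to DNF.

~~(~(~(p | t) | ~p) & t)
≡ ~(~(p | t) | ~p) & t   [double negation]
≡ ~~(p | t) & ~~p & t   [De Morgan]
≡ (p | t) & ~~p & t   [double negation]
≡ (p | t) & p & t   [double negation]
≡ (p & p & t) | (t & p & t)   [distribute & over |]
≡ p & t   [simplify]

p & t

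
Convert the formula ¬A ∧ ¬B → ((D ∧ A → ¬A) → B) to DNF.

A ∨ B

¬A ∧ ¬B → ((D ∧ A → ¬A) → B)
= ¬(¬A ∧ ¬B) ∨ ((D ∧ A → ¬A) → B)   (eliminate →)
= ¬(¬A ∧ ¬B) ∨ ¬(D ∧ A → ¬A) ∨ B   (eliminate →)
= ¬(¬A ∧ ¬B) ∨ ¬(¬(D ∧ A) ∨ ¬A) ∨ B   (eliminate →)
= ¬¬A ∨ ¬¬B ∨ ¬(¬(D ∧ A) ∨ ¬A) ∨ B   (De Morgan)
= A ∨ ¬¬B ∨ ¬(¬(D ∧ A) ∨ ¬A) ∨ B   (double negation)
= A ∨ B ∨ ¬(¬(D ∧ A) ∨ ¬A) ∨ B   (double negation)
= A ∨ B ∨ ¬¬(D ∧ A) ∧ ¬¬A ∨ B   (De Morgan)
= A ∨ B ∨ D ∧ A ∧ ¬¬A ∨ B   (double negation)
= A ∨ B ∨ D ∧ A ∧ A ∨ B   (double negation)
= A ∨ B   (simplify)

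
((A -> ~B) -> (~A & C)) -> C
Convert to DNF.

((A -> ~B) -> (~A & C)) -> C
= ~((A -> ~B) -> (~A & C)) | C
= ~(~(A -> ~B) | (~A & C)) | C
= ~(~(~A | ~B) | (~A & C)) | C
= (~~(~A | ~B) & ~(~A & C)) | C
= ((~A | ~B) & ~(~A & C)) | C
= ((~A | ~B) & (~~A | ~C)) | C
= ((~A | ~B) & (A | ~C)) | C
= (~A & A) | (~A & ~C) | (~B & A) | (~B & ~C) | C
= (~A & ~C) | (~B & A) | (~B & ~C) | C

(~A & ~C) | (~B & A) | (~B & ~C) | C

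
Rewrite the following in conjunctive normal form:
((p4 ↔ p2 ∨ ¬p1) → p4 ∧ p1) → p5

(¬p2 ∨ p4 ∨ p5) ∧ (p1 ∨ p4 ∨ p5) ∧ (¬p4 ∨ ¬p1 ∨ p5)

((p4 ↔ p2 ∨ ¬p1) → p4 ∧ p1) → p5
≡ ¬((p4 ↔ p2 ∨ ¬p1) → p4 ∧ p1) ∨ p5   — eliminate →
≡ ¬(¬(p4 ↔ p2 ∨ ¬p1) ∨ p4 ∧ p1) ∨ p5   — eliminate →
≡ ¬(¬((p4 → p2 ∨ ¬p1) ∧ (p2 ∨ ¬p1 → p4)) ∨ p4 ∧ p1) ∨ p5   — eliminate ↔
≡ ¬(¬((¬p4 ∨ p2 ∨ ¬p1) ∧ (p2 ∨ ¬p1 → p4)) ∨ p4 ∧ p1) ∨ p5   — eliminate →
≡ ¬(¬((¬p4 ∨ p2 ∨ ¬p1) ∧ (¬(p2 ∨ ¬p1) ∨ p4)) ∨ p4 ∧ p1) ∨ p5   — eliminate →
≡ ¬¬((¬p4 ∨ p2 ∨ ¬p1) ∧ (¬(p2 ∨ ¬p1) ∨ p4)) ∧ ¬(p4 ∧ p1) ∨ p5   — De Morgan
≡ (¬p4 ∨ p2 ∨ ¬p1) ∧ (¬(p2 ∨ ¬p1) ∨ p4) ∧ ¬(p4 ∧ p1) ∨ p5   — double negation
≡ (¬p4 ∨ p2 ∨ ¬p1) ∧ (¬p2 ∧ ¬¬p1 ∨ p4) ∧ ¬(p4 ∧ p1) ∨ p5   — De Morgan
≡ (¬p4 ∨ p2 ∨ ¬p1) ∧ (¬p2 ∧ p1 ∨ p4) ∧ ¬(p4 ∧ p1) ∨ p5   — double negation
≡ (¬p4 ∨ p2 ∨ ¬p1) ∧ (¬p2 ∧ p1 ∨ p4) ∧ (¬p4 ∨ ¬p1) ∨ p5   — De Morgan
≡ (¬p4 ∨ p2 ∨ ¬p1 ∨ p5) ∧ (¬p2 ∨ p4 ∨ p5) ∧ (p1 ∨ p4 ∨ p5) ∧ (¬p4 ∨ ¬p1 ∨ p5)   — distribute ∨ over ∧
≡ (¬p2 ∨ p4 ∨ p5) ∧ (p1 ∨ p4 ∨ p5) ∧ (¬p4 ∨ ¬p1 ∨ p5)   — simplify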